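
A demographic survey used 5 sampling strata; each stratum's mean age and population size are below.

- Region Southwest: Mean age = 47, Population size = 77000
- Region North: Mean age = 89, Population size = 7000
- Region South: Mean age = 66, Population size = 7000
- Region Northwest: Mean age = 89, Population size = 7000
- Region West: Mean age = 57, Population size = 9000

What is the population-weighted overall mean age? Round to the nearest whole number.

55

Σ Nₕ·x̄ₕ = 47×77000 + 89×7000 + 66×7000 + 89×7000 + 57×9000
  = 3619000 + 623000 + 462000 + 623000 + 513000 = 5840000
Σ Nₕ = 77000 + 7000 + 7000 + 7000 + 9000 = 107000
Overall mean = 5840000 / 107000 = 54.579439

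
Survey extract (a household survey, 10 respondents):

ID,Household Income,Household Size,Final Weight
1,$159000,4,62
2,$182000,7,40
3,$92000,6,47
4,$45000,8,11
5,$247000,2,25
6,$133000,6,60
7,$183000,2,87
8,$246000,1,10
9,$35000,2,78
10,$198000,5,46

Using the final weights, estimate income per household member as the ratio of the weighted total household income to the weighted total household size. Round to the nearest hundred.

Σ wᵢ·y = 159000×62 + 182000×40 + 92000×47 + 45000×11 + 247000×25 + 133000×60 + 183000×87 + 246000×10 + 35000×78 + 198000×46
  = 9858000 + 7280000 + 4324000 + 495000 + 6175000 + 7980000 + 15921000 + 2460000 + 2730000 + 9108000 = 66331000
Σ wᵢ·x = 4×62 + 7×40 + 6×47 + 8×11 + 2×25 + 6×60 + 2×87 + 1×10 + 2×78 + 5×46
  = 248 + 280 + 282 + 88 + 50 + 360 + 174 + 10 + 156 + 230 = 1878
Ratio = 66331000 / 1878 = 35320.021

35300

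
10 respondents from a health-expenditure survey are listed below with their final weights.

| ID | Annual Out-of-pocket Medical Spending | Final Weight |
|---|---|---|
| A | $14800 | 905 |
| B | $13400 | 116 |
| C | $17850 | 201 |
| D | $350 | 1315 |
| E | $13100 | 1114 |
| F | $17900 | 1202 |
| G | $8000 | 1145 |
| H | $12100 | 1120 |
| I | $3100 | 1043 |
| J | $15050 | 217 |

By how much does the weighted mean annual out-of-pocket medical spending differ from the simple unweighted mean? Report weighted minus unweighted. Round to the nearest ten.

Unweighted sum = 14800 + 13400 + 17850 + 350 + 13100 + 17900 + 8000 + 12100 + 3100 + 15050 = 115650
Unweighted mean = 115650 / 10 = 11565
Weighted sum = 14800×905 + 13400×116 + 17850×201 + 350×1315 + 13100×1114 + 17900×1202 + 8000×1145 + 12100×1120 + 3100×1043 + 15050×217
  = 13394000 + 1554400 + 3587850 + 460250 + 14593400 + 21515800 + 9160000 + 13552000 + 3233300 + 3265850 = 84316850
Sum of weights = 905 + 116 + 201 + 1315 + 1114 + 1202 + 1145 + 1120 + 1043 + 217 = 8378
Weighted mean = 84316850 / 8378 = 10064.079
Difference (weighted minus unweighted) = -1500.9215

-1500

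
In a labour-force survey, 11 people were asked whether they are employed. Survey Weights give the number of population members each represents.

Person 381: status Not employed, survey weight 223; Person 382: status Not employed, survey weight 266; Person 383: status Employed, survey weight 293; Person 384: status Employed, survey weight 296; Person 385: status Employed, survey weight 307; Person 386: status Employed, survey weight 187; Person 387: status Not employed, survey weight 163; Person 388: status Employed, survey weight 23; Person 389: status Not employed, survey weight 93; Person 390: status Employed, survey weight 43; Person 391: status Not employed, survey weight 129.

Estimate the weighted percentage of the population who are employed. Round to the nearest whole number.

57

Sum of weights for 'Employed' = 293 + 296 + 307 + 187 + 23 + 43 = 1149
Total weight = 223 + 266 + 293 + 296 + 307 + 187 + 163 + 23 + 93 + 43 + 129 = 2023
Weighted proportion = 1149 / 2023 = 0.56796836 → 56.796836%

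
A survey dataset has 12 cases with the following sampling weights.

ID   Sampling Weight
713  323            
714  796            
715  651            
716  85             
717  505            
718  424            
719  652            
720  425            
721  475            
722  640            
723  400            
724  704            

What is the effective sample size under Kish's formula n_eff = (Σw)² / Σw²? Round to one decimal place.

10.6

Σ wᵢ = 323 + 796 + 651 + 85 + 505 + 424 + 652 + 425 + 475 + 640 + 400 + 704 = 6080
Σ wᵢ² = 3500342
n_eff = 6080² / 3500342 = 36966400 / 3500342 = 10.560797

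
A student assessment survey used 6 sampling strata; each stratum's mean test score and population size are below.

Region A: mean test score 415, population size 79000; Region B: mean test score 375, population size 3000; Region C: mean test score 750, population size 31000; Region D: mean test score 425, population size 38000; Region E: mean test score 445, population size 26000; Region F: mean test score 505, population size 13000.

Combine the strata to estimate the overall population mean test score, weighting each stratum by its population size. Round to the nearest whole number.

Σ Nₕ·x̄ₕ = 415×79000 + 375×3000 + 750×31000 + 425×38000 + 445×26000 + 505×13000
  = 91445000
Σ Nₕ = 79000 + 3000 + 31000 + 38000 + 26000 + 13000 = 190000
Overall mean = 91445000 / 190000 = 481.28947

481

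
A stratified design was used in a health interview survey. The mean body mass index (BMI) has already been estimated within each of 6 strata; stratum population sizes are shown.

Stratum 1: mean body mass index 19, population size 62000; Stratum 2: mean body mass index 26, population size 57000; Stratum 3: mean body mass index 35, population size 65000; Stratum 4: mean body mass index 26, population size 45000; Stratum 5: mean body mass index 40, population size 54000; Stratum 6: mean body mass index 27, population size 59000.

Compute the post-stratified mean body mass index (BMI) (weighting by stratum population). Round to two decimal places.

Σ Nₕ·x̄ₕ = 19×62000 + 26×57000 + 35×65000 + 26×45000 + 40×54000 + 27×59000
  = 1178000 + 1482000 + 2275000 + 1170000 + 2160000 + 1593000 = 9858000
Σ Nₕ = 62000 + 57000 + 65000 + 45000 + 54000 + 59000 = 342000
Overall mean = 9858000 / 342000 = 28.824561

28.82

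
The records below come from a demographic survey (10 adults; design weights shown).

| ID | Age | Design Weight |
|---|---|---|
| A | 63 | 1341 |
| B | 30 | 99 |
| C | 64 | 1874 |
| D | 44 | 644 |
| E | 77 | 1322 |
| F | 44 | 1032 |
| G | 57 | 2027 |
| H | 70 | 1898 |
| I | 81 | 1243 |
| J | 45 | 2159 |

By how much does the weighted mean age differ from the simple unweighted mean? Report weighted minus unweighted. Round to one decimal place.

3.3

Unweighted sum = 63 + 30 + 64 + 44 + 77 + 44 + 57 + 70 + 81 + 45 = 575
Unweighted mean = 575 / 10 = 57.5
Weighted sum = 63×1341 + 30×99 + 64×1874 + 44×644 + 77×1322 + 44×1032 + 57×2027 + 70×1898 + 81×1243 + 45×2159
  = 84483 + 2970 + 119936 + 28336 + 101794 + 45408 + 115539 + 132860 + 100683 + 97155 = 829164
Sum of weights = 1341 + 99 + 1874 + 644 + 1322 + 1032 + 2027 + 1898 + 1243 + 2159 = 13639
Weighted mean = 829164 / 13639 = 60.793607
Difference (weighted minus unweighted) = 3.2936066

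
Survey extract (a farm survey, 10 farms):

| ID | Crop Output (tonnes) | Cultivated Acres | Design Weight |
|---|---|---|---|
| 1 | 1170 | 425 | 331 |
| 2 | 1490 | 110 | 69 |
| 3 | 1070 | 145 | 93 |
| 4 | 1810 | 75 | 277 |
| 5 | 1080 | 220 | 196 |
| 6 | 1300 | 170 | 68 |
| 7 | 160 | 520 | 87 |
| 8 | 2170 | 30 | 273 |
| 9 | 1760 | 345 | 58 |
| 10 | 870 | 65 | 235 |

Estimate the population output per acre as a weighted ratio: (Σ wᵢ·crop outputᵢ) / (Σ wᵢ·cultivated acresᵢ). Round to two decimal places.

Σ wᵢ·y = 1170×331 + 1490×69 + 1070×93 + 1810×277 + 1080×196 + 1300×68 + 160×87 + 2170×273 + 1760×58 + 870×235
  = 387270 + 102810 + 99510 + 501370 + 211680 + 88400 + 13920 + 592410 + 102080 + 204450 = 2303900
Σ wᵢ·x = 425×331 + 110×69 + 145×93 + 75×277 + 220×196 + 170×68 + 520×87 + 30×273 + 345×58 + 65×235
  = 140675 + 7590 + 13485 + 20775 + 43120 + 11560 + 45240 + 8190 + 20010 + 15275 = 325920
Ratio = 2303900 / 325920 = 7.0689126

7.07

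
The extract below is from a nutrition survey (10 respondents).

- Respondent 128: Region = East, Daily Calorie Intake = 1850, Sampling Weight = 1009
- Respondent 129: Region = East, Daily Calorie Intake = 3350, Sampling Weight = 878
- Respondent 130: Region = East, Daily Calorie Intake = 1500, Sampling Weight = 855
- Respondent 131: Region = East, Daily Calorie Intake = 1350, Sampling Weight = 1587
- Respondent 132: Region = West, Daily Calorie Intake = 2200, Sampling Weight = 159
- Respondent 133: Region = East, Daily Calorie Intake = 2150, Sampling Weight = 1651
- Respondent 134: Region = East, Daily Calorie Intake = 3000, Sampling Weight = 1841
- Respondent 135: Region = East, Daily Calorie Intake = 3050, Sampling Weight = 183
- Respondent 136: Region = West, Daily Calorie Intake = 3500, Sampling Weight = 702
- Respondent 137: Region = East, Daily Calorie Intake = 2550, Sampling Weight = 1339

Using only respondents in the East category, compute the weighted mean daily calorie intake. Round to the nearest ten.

2280

East rows: 128, 129, 130, 131, 133, 134, 135, 137
Weighted sum = 1850×1009 + 3350×878 + 1500×855 + 1350×1587 + 2150×1651 + 3000×1841 + 3050×183 + 2550×1339
  = 21278150
Sum of weights = 1009 + 878 + 855 + 1587 + 1651 + 1841 + 183 + 1339 = 9343
Weighted mean = 21278150 / 9343 = 2277.443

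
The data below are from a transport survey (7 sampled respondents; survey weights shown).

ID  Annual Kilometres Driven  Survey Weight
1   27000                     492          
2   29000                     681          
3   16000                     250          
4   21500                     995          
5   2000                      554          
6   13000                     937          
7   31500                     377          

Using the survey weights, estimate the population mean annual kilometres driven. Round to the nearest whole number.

Weighted sum = 83590000
Sum of weights = 4286
Weighted mean = 83590000 / 4286 = 19503.033

19503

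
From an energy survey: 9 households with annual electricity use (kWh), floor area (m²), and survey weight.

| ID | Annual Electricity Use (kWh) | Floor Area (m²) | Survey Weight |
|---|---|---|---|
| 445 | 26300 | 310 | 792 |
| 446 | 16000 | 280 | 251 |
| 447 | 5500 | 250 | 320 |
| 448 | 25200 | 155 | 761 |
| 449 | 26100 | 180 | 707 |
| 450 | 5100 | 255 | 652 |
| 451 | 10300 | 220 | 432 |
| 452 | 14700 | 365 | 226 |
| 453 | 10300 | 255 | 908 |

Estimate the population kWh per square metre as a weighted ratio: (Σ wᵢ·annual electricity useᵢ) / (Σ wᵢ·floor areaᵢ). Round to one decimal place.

69.6

Σ wᵢ·y = 26300×792 + 16000×251 + 5500×320 + 25200×761 + 26100×707 + 5100×652 + 10300×432 + 14700×226 + 10300×908
  = 20829600 + 4016000 + 1760000 + 19177200 + 18452700 + 3325200 + 4449600 + 3322200 + 9352400 = 84684900
Σ wᵢ·x = 1216345
Ratio = 84684900 / 1216345 = 69.622434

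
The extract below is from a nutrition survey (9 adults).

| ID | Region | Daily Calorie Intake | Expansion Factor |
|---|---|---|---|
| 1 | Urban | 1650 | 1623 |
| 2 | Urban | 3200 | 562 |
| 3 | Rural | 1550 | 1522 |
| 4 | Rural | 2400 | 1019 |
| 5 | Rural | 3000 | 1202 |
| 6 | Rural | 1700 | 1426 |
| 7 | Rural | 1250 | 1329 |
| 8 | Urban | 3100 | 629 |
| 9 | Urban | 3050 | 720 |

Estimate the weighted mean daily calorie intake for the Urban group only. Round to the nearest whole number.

Urban rows: 1, 2, 8, 9
Weighted sum = 1650×1623 + 3200×562 + 3100×629 + 3050×720
  = 8622250
Sum of weights = 1623 + 562 + 629 + 720 = 3534
Weighted mean = 8622250 / 3534 = 2439.7991

2440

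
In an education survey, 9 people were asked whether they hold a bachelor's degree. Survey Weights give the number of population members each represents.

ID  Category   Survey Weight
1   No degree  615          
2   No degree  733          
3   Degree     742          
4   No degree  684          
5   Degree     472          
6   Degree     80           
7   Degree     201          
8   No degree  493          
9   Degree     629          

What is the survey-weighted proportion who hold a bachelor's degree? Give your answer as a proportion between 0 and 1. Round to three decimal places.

0.457

Sum of weights for 'Degree' = 742 + 472 + 80 + 201 + 629 = 2124
Total weight = 4649
Weighted proportion = 2124 / 4649 = 0.45687245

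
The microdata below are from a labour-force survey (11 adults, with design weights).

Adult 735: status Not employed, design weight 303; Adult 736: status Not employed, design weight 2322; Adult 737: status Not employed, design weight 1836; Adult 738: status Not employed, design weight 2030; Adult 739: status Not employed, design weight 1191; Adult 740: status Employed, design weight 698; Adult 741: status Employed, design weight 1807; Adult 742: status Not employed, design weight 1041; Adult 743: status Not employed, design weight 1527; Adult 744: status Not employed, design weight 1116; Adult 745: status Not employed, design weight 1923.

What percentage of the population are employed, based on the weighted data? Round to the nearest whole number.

16

Sum of weights for 'Employed' = 698 + 1807 = 2505
Total weight = 303 + 2322 + 1836 + 2030 + 1191 + 698 + 1807 + 1041 + 1527 + 1116 + 1923 = 15794
Weighted proportion = 2505 / 15794 = 0.15860453 → 15.860453%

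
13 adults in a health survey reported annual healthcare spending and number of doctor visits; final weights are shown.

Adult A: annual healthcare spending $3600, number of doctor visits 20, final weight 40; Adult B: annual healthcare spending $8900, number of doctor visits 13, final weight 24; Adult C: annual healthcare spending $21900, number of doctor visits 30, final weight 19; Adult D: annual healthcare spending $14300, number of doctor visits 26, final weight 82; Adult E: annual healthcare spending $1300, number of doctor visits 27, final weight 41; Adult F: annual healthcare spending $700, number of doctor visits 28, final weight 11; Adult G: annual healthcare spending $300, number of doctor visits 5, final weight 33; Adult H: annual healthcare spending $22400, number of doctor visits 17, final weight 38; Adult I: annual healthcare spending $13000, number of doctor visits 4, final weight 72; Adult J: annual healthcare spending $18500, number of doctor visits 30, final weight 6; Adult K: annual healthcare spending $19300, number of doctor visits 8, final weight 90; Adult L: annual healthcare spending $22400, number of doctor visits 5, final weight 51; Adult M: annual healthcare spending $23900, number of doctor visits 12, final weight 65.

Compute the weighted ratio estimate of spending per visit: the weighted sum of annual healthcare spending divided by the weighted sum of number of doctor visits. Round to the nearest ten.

1010

Σ wᵢ·y = 8348300
Σ wᵢ·x = 8263
Ratio = 8348300 / 8263 = 1010.3231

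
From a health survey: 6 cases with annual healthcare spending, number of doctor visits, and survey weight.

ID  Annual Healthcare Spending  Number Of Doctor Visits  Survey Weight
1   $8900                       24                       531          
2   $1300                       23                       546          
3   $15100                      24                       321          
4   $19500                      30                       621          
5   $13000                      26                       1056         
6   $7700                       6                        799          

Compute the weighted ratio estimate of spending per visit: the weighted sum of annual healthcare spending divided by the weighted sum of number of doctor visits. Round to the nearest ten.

500

Σ wᵢ·y = 42272600
Σ wᵢ·x = 83886
Ratio = 42272600 / 83886 = 503.92914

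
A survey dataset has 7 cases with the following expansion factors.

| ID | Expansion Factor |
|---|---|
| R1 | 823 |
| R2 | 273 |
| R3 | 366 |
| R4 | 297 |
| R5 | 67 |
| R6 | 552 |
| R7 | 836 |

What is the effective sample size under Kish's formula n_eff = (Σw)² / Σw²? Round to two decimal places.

5.21

Σ wᵢ = 823 + 273 + 366 + 297 + 67 + 552 + 836 = 3214
Σ wᵢ² = 677329 + 74529 + 133956 + 88209 + 4489 + 304704 + 698896 = 1982112
n_eff = 3214² / 1982112 = 10329796 / 1982112 = 5.2115097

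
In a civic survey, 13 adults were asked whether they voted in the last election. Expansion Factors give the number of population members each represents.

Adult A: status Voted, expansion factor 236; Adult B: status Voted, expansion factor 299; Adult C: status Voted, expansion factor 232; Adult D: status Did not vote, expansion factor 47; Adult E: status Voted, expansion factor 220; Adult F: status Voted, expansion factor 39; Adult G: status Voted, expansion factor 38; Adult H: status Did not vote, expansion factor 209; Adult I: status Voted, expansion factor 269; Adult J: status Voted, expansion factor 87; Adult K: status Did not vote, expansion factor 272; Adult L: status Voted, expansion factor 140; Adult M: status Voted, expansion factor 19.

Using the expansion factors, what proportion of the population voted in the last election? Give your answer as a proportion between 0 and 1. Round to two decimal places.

0.75

Sum of weights for 'Voted' = 236 + 299 + 232 + 220 + 39 + 38 + 269 + 87 + 140 + 19 = 1579
Total weight = 2107
Weighted proportion = 1579 / 2107 = 0.74940674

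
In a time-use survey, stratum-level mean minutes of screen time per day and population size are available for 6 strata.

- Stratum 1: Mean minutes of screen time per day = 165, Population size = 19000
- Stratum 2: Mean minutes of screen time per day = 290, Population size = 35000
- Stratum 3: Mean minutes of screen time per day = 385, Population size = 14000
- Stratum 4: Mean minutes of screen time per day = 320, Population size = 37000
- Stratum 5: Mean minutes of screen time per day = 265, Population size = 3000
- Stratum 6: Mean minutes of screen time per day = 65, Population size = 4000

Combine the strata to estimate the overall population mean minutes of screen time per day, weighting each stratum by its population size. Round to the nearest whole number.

Σ Nₕ·x̄ₕ = 31570000
Σ Nₕ = 112000
Overall mean = 31570000 / 112000 = 281.875

282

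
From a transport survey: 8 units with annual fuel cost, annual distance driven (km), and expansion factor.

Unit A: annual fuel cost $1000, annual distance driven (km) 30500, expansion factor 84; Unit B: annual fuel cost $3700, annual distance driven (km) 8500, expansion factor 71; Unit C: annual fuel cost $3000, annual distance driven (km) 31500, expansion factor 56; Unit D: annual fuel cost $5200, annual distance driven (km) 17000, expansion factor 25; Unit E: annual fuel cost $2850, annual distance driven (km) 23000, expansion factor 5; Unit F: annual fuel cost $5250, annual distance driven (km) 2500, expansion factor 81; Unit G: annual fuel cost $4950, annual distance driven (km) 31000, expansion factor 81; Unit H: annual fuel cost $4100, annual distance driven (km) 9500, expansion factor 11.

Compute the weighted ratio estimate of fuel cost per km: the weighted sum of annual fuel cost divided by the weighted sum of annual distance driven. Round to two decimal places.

0.18

Σ wᵢ·y = 1000×84 + 3700×71 + 3000×56 + 5200×25 + 2850×5 + 5250×81 + 4950×81 + 4100×11
  = 84000 + 262700 + 168000 + 130000 + 14250 + 425250 + 400950 + 45100 = 1530250
Σ wᵢ·x = 30500×84 + 8500×71 + 31500×56 + 17000×25 + 23000×5 + 2500×81 + 31000×81 + 9500×11
  = 8287500
Ratio = 1530250 / 8287500 = 0.18464555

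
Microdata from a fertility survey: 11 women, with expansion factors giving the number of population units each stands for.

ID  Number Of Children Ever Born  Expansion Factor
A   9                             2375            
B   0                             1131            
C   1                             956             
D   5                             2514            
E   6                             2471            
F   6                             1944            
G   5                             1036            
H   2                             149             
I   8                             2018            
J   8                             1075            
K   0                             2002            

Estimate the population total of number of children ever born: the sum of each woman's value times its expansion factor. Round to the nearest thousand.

92000

Weighted total = 9×2375 + 0×1131 + 1×956 + 5×2514 + 6×2471 + 6×1944 + 5×1036 + 2×149 + 8×2018 + 8×1075 + 0×2002
  = 21375 + 0 + 956 + 12570 + 14826 + 11664 + 5180 + 298 + 16144 + 8600 + 0 = 91613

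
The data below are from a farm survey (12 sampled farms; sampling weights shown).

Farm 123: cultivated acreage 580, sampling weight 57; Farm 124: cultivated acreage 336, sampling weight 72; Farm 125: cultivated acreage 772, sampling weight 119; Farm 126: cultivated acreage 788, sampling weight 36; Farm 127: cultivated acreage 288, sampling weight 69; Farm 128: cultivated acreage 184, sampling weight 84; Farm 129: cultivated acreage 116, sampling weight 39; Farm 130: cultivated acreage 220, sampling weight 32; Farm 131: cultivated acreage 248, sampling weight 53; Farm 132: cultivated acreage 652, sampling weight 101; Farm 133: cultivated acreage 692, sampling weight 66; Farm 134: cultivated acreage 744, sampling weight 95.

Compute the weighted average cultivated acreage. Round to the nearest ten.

510

Weighted sum = 580×57 + 336×72 + 772×119 + 788×36 + 288×69 + 184×84 + 116×39 + 220×32 + 248×53 + 652×101 + 692×66 + 744×95
  = 33060 + 24192 + 91868 + 28368 + 19872 + 15456 + 4524 + 7040 + 13144 + 65852 + 45672 + 70680 = 419728
Sum of weights = 57 + 72 + 119 + 36 + 69 + 84 + 39 + 32 + 53 + 101 + 66 + 95 = 823
Weighted mean = 419728 / 823 = 509.99757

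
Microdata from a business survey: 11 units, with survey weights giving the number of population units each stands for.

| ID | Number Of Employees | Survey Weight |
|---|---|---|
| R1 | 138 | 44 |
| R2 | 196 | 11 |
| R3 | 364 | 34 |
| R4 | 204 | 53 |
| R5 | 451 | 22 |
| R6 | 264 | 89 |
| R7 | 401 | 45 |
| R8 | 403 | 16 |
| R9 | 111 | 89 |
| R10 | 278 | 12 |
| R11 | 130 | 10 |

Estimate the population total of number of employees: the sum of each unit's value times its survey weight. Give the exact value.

Weighted total = 138×44 + 196×11 + 364×34 + 204×53 + 451×22 + 264×89 + 401×45 + 403×16 + 111×89 + 278×12 + 130×10
  = 6072 + 2156 + 12376 + 10812 + 9922 + 23496 + 18045 + 6448 + 9879 + 3336 + 1300 = 103842

103842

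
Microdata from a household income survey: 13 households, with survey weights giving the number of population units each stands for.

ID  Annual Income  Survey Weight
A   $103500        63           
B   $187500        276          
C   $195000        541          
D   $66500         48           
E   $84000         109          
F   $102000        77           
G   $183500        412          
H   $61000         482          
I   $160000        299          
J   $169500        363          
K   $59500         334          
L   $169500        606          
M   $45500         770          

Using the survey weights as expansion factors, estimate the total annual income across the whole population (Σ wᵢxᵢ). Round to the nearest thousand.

555965000

Weighted total = 555965000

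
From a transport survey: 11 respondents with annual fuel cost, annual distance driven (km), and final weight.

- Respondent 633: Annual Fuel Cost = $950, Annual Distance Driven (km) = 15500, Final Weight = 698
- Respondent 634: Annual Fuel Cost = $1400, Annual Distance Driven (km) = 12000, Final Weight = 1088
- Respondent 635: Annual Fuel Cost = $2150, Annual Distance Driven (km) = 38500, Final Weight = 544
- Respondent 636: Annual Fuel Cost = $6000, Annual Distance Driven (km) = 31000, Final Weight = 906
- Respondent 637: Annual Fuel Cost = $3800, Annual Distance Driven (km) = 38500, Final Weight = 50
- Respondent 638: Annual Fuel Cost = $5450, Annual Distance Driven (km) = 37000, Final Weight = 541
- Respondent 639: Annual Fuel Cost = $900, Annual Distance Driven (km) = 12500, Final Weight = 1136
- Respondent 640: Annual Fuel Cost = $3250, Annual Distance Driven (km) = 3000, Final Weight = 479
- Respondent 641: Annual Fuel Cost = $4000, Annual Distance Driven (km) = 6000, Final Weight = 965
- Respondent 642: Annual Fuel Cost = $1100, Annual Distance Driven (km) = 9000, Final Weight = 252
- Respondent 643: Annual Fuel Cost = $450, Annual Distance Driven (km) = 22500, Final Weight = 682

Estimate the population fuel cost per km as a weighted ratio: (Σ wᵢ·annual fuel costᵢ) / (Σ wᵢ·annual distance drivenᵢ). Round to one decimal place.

0.1

Σ wᵢ·y = 950×698 + 1400×1088 + 2150×544 + 6000×906 + 3800×50 + 5450×541 + 900×1136 + 3250×479 + 4000×965 + 1100×252 + 450×682
  = 663100 + 1523200 + 1169600 + 5436000 + 190000 + 2948450 + 1022400 + 1556750 + 3860000 + 277200 + 306900 = 18953600
Σ wᵢ·x = 15500×698 + 12000×1088 + 38500×544 + 31000×906 + 38500×50 + 37000×541 + 12500×1136 + 3000×479 + 6000×965 + 9000×252 + 22500×682
  = 133887000
Ratio = 18953600 / 133887000 = 0.14156415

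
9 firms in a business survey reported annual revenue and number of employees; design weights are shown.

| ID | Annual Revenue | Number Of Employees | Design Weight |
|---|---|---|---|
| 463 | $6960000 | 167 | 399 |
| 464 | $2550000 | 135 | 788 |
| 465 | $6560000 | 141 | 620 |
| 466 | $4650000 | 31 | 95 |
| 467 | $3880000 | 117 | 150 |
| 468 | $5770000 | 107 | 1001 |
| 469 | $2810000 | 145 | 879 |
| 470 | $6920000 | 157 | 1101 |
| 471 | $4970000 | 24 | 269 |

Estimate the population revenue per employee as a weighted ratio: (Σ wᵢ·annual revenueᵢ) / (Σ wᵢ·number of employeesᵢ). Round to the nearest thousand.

39000

Σ wᵢ·y = 6960000×399 + 2550000×788 + 6560000×620 + 4650000×95 + 3880000×150 + 5770000×1001 + 2810000×879 + 6920000×1101 + 4970000×269
  = 2777040000 + 2009400000 + 4067200000 + 441750000 + 582000000 + 5775770000 + 2469990000 + 7618920000 + 1336930000 = 27079000000
Σ wᵢ·x = 694803
Ratio = 27079000000 / 694803 = 38973.637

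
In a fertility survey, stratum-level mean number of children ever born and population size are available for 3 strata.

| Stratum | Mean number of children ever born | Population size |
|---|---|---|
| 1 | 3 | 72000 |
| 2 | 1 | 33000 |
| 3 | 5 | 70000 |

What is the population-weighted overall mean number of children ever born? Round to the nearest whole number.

Σ Nₕ·x̄ₕ = 3×72000 + 1×33000 + 5×70000
  = 599000
Σ Nₕ = 72000 + 33000 + 70000 = 175000
Overall mean = 599000 / 175000 = 3.4228571

3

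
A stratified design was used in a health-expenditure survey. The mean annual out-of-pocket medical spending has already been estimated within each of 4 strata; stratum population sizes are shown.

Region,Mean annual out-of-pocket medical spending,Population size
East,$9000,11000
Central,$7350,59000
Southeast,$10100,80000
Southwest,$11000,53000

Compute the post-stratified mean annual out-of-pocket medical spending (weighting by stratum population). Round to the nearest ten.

Σ Nₕ·x̄ₕ = 9000×11000 + 7350×59000 + 10100×80000 + 11000×53000
  = 99000000 + 433650000 + 808000000 + 583000000 = 1923650000
Σ Nₕ = 11000 + 59000 + 80000 + 53000 = 203000
Overall mean = 1923650000 / 203000 = 9476.1084

9480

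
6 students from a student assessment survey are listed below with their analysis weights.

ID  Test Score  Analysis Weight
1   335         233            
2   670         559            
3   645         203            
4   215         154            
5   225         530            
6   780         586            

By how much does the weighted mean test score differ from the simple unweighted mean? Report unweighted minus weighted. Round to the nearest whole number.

-48

Unweighted sum = 2870
Unweighted mean = 2870 / 6 = 478.33333
Weighted sum = 335×233 + 670×559 + 645×203 + 215×154 + 225×530 + 780×586
  = 78055 + 374530 + 130935 + 33110 + 119250 + 457080 = 1192960
Sum of weights = 233 + 559 + 203 + 154 + 530 + 586 = 2265
Weighted mean = 1192960 / 2265 = 526.69316
Difference (unweighted minus weighted) = -48.359823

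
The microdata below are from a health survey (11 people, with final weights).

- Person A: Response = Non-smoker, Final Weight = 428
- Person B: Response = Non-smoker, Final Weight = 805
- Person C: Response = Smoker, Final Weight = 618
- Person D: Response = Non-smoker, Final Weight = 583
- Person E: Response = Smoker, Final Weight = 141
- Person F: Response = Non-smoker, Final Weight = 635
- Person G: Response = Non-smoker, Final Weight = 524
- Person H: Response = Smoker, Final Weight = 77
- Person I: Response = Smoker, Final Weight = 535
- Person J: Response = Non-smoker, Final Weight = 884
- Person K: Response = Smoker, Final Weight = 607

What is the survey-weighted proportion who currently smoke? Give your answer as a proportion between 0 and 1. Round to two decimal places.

Sum of weights for 'Smoker' = 618 + 141 + 77 + 535 + 607 = 1978
Total weight = 428 + 805 + 618 + 583 + 141 + 635 + 524 + 77 + 535 + 884 + 607 = 5837
Weighted proportion = 1978 / 5837 = 0.33887271

0.34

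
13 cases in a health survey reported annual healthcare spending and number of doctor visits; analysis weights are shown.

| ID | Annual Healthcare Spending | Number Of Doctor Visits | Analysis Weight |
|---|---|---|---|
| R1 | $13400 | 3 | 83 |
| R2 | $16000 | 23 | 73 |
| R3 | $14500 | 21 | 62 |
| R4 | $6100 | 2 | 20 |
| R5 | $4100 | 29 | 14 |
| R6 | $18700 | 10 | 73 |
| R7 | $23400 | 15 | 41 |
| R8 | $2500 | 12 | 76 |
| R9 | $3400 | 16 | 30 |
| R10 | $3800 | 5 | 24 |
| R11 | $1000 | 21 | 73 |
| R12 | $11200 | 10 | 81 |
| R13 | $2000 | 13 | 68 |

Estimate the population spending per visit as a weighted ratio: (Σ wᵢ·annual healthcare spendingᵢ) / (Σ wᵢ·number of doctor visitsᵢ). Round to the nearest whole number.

736

Σ wᵢ·y = 7182500
Σ wᵢ·x = 9760
Ratio = 7182500 / 9760 = 735.91189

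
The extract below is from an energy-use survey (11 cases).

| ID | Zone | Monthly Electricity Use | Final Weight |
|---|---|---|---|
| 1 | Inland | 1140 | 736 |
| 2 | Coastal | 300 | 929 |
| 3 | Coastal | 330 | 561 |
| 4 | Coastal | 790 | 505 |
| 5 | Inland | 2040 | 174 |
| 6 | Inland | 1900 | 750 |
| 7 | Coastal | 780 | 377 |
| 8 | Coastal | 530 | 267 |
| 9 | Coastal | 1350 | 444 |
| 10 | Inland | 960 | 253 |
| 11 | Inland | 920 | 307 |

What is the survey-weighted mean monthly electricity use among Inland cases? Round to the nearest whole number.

Inland rows: 1, 5, 6, 10, 11
Weighted sum = 1140×736 + 2040×174 + 1900×750 + 960×253 + 920×307
  = 839040 + 354960 + 1425000 + 242880 + 282440 = 3144320
Sum of weights = 2220
Weighted mean = 3144320 / 2220 = 1416.3604

1416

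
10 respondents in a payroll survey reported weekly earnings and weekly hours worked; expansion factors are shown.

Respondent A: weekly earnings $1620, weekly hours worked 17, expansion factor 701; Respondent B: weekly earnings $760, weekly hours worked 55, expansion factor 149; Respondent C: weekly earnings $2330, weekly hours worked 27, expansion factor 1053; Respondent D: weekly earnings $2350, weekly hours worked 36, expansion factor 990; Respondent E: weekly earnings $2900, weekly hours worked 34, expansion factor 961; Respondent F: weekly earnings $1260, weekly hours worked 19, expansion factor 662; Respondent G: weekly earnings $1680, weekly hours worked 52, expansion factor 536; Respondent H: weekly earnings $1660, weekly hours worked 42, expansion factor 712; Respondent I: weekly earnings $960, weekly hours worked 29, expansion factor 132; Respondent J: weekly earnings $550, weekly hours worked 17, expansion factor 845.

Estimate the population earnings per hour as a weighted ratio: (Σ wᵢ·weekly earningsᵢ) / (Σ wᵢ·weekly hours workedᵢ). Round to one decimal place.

60.0

Σ wᵢ·y = 12323740
Σ wᵢ·x = 205404
Ratio = 12323740 / 205404 = 59.997566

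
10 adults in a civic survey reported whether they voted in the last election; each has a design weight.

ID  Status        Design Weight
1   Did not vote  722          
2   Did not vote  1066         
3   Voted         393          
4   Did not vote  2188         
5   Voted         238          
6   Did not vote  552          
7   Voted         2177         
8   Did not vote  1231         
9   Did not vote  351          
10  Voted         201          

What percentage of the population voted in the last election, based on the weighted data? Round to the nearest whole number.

Sum of weights for 'Voted' = 393 + 238 + 2177 + 201 = 3009
Total weight = 722 + 1066 + 393 + 2188 + 238 + 552 + 2177 + 1231 + 351 + 201 = 9119
Weighted proportion = 3009 / 9119 = 0.32997039 → 32.997039%

33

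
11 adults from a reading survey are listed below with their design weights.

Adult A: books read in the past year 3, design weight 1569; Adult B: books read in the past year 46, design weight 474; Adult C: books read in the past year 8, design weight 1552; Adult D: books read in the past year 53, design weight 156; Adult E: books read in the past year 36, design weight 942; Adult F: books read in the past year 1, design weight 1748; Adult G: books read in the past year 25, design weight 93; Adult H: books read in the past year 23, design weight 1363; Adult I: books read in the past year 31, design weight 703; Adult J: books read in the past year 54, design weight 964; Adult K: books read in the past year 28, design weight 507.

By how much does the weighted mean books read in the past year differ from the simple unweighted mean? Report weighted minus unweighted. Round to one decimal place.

-7.7

Unweighted sum = 3 + 46 + 8 + 53 + 36 + 1 + 25 + 23 + 31 + 54 + 28 = 308
Unweighted mean = 308 / 11 = 28
Weighted sum = 3×1569 + 46×474 + 8×1552 + 53×156 + 36×942 + 1×1748 + 25×93 + 23×1363 + 31×703 + 54×964 + 28×507
  = 4707 + 21804 + 12416 + 8268 + 33912 + 1748 + 2325 + 31349 + 21793 + 52056 + 14196 = 204574
Sum of weights = 1569 + 474 + 1552 + 156 + 942 + 1748 + 93 + 1363 + 703 + 964 + 507 = 10071
Weighted mean = 204574 / 10071 = 20.313176
Difference (weighted minus unweighted) = -7.6868236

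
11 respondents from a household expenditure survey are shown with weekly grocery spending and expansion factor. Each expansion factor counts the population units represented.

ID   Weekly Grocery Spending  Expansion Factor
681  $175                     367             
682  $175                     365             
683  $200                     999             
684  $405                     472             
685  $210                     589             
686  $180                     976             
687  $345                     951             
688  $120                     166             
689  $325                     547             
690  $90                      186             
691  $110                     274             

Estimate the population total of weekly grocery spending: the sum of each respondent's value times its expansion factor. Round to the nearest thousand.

1391000

Weighted total = 175×367 + 175×365 + 200×999 + 405×472 + 210×589 + 180×976 + 345×951 + 120×166 + 325×547 + 90×186 + 110×274
  = 1391100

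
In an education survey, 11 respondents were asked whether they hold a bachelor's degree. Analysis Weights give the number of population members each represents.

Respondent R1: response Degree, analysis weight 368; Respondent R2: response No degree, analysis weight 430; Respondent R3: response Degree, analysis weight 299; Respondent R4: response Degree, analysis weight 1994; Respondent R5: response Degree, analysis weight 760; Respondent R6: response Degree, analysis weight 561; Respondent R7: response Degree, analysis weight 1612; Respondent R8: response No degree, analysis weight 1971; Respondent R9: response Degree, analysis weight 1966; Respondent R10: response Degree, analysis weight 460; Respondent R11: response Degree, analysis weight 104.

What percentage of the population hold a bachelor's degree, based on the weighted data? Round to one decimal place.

77.2

Sum of weights for 'Degree' = 368 + 299 + 1994 + 760 + 561 + 1612 + 1966 + 460 + 104 = 8124
Total weight = 368 + 430 + 299 + 1994 + 760 + 561 + 1612 + 1971 + 1966 + 460 + 104 = 10525
Weighted proportion = 8124 / 10525 = 0.77187648 → 77.187648%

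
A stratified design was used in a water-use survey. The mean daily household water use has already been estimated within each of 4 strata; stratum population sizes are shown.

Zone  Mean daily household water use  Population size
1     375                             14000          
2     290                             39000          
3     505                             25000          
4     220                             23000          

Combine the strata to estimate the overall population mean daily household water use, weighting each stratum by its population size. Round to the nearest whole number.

Σ Nₕ·x̄ₕ = 375×14000 + 290×39000 + 505×25000 + 220×23000
  = 5250000 + 11310000 + 12625000 + 5060000 = 34245000
Σ Nₕ = 14000 + 39000 + 25000 + 23000 = 101000
Overall mean = 34245000 / 101000 = 339.05941

339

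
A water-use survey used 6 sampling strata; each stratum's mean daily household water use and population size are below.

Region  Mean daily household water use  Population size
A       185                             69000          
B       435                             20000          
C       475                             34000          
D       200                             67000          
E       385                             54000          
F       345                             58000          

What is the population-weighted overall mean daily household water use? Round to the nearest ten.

300

Σ Nₕ·x̄ₕ = 185×69000 + 435×20000 + 475×34000 + 200×67000 + 385×54000 + 345×58000
  = 12765000 + 8700000 + 16150000 + 13400000 + 20790000 + 20010000 = 91815000
Σ Nₕ = 69000 + 20000 + 34000 + 67000 + 54000 + 58000 = 302000
Overall mean = 91815000 / 302000 = 304.02318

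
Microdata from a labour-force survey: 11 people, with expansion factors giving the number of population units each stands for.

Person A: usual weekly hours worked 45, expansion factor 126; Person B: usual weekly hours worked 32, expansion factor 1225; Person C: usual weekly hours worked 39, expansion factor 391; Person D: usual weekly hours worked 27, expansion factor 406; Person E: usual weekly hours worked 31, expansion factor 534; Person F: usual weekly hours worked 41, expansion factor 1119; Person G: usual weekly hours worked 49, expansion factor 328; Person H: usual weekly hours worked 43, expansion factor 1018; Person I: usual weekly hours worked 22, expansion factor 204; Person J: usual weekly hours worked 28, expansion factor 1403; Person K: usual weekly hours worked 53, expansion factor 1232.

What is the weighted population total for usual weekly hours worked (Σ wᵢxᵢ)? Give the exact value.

Weighted total = 45×126 + 32×1225 + 39×391 + 27×406 + 31×534 + 41×1119 + 49×328 + 43×1018 + 22×204 + 28×1403 + 53×1232
  = 5670 + 39200 + 15249 + 10962 + 16554 + 45879 + 16072 + 43774 + 4488 + 39284 + 65296 = 302428

302428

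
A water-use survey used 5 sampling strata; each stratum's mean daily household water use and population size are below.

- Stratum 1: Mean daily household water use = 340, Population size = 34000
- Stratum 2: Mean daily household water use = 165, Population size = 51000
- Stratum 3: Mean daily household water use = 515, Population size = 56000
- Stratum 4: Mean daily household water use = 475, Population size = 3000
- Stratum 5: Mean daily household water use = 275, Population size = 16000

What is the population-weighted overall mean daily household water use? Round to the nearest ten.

Σ Nₕ·x̄ₕ = 340×34000 + 165×51000 + 515×56000 + 475×3000 + 275×16000
  = 11560000 + 8415000 + 28840000 + 1425000 + 4400000 = 54640000
Σ Nₕ = 34000 + 51000 + 56000 + 3000 + 16000 = 160000
Overall mean = 54640000 / 160000 = 341.5

340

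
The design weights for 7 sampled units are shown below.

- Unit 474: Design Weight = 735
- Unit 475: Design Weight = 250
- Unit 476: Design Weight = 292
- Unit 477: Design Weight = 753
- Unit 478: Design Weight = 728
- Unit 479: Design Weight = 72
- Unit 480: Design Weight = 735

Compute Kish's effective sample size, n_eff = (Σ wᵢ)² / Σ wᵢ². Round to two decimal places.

5.45

Σ wᵢ = 3565
Σ wᵢ² = 540225 + 62500 + 85264 + 567009 + 529984 + 5184 + 540225 = 2330391
n_eff = 3565² / 2330391 = 12709225 / 2330391 = 5.4536878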